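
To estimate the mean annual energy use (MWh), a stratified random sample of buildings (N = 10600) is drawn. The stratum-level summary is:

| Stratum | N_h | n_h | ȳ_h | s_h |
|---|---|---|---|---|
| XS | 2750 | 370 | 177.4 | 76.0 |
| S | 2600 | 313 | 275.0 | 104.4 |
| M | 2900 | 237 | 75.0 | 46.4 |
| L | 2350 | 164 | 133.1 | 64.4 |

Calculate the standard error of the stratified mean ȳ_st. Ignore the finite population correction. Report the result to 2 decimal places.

SE(ȳ_st) ≈ 2.25

V̂(ȳ_st) = Σ W_h² s_h²/n_h, with W_h = N_h/N and N = 10600:
  stratum XS: (2750/10600)²·76.0²/370 = 1.0507
  stratum S: (2600/10600)²·104.4²/313 = 2.09504
  stratum M: (2900/10600)²·46.4²/237 = 0.679942
  stratum L: (2350/10600)²·64.4²/164 = 1.24294
V̂(ȳ_st) = 5.06862
SE(ȳ_st) = √5.06862 = 2.25136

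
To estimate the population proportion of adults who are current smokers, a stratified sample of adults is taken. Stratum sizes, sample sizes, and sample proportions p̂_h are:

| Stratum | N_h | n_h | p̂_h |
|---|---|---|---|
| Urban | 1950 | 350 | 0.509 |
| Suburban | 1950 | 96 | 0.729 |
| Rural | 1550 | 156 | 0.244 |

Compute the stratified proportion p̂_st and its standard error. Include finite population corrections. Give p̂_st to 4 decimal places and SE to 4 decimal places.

N = 5450; stratum weights W_h = N_h/N.
p̂_st = Σ W_h p̂_h = (1950·0.509 + 1950·0.729 + 1550·0.244)/5450 = 0.51235
V̂(p̂_st) = Σ W_h² (1 − n_h/N_h) p̂_h(1−p̂_h)/(n_h−1):
  stratum Urban: (1950/5450)²·(1 − 350/1950)·0.509·0.491/349 = 7.52204e-05
  stratum Suburban: (1950/5450)²·(1 − 96/1950)·0.729·0.271/95 = 0.000253119
  stratum Rural: (1550/5450)²·(1 − 156/1550)·0.244·0.756/155 = 8.65728e-05
V̂(p̂_st) = 0.000414912; SE = √V̂ = 0.0203694

p̂_st ≈ 0.5123, SE ≈ 0.0204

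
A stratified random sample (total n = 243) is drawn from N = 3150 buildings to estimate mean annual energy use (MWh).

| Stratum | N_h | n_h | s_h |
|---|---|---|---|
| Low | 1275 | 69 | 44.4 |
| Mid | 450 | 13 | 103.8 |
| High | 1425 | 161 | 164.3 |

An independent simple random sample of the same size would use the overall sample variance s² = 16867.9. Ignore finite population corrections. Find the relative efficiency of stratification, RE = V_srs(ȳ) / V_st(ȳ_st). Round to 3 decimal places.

RE ≈ 1.242

V̂(ȳ_st) = Σ W_h² s_h²/n_h, with W_h = N_h/N and N = 3150:
  stratum Low: (1275/3150)²·44.4²/69 = 4.68076
  stratum Mid: (450/3150)²·103.8²/13 = 16.9143
  stratum High: (1425/3150)²·164.3²/161 = 34.3129
V_st = 55.908
V_srs = s²/n = 16867.9/243 = 69.4152
Relative efficiency = V_srs / V_st = 69.4152/55.908 = 1.2416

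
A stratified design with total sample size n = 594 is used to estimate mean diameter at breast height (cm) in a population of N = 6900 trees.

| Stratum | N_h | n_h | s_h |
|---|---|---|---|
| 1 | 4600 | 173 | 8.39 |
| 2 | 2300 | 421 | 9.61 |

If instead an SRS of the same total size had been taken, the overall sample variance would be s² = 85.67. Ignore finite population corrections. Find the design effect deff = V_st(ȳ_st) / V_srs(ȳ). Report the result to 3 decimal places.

deff ≈ 1.423

V̂(ȳ_st) = Σ W_h² s_h²/n_h, with W_h = N_h/N and N = 6900:
  stratum 1: (4600/6900)²·8.39²/173 = 0.18084
  stratum 2: (2300/6900)²·9.61²/421 = 0.0243737
V_st = 0.205214
V_srs = s²/n = 85.67/594 = 0.144226
deff = V_st / V_srs = 0.205214/0.144226 = 1.4229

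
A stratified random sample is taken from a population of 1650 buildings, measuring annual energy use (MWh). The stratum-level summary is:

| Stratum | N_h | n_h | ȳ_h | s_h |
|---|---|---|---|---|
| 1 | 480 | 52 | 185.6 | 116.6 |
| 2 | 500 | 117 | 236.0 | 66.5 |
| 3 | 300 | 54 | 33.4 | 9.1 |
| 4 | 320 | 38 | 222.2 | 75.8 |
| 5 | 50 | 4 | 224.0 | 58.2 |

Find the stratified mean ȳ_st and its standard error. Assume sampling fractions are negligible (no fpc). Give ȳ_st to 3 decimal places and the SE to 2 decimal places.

ȳ_st ≈ 181.462, SE ≈ 5.67

ȳ_st = Σ W_h ȳ_h = (480·185.6 + 500·236.0 + 300·33.4 + 320·222.2 + 50·224.0)/1650 = 181.46182
V̂(ȳ_st) = Σ W_h² s_h²/n_h, with W_h = N_h/N and N = 1650:
  stratum 1: (480/1650)²·116.6²/52 = 22.1263
  stratum 2: (500/1650)²·66.5²/117 = 3.4708
  stratum 3: (300/1650)²·9.1²/54 = 0.0506948
  stratum 4: (320/1650)²·75.8²/38 = 5.68705
  stratum 5: (50/1650)²·58.2²/4 = 0.777603
V̂(ȳ_st) = 32.1124
SE(ȳ_st) = √32.1124 = 5.66678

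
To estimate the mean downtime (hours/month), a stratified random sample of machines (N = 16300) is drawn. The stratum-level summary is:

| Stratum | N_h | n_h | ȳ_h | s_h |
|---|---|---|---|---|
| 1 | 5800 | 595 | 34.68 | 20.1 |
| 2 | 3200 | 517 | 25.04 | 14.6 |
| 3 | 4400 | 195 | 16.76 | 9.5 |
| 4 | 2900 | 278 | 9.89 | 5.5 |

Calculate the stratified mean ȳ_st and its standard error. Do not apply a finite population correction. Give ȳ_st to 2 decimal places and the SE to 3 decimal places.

ȳ_st = Σ W_h ȳ_h = (5800·34.68 + 3200·25.04 + 4400·16.76 + 2900·9.89)/16300 = 23.53969
V̂(ȳ_st) = Σ W_h² s_h²/n_h, with W_h = N_h/N and N = 16300:
  stratum 1: (5800/16300)²·20.1²/595 = 0.0859718
  stratum 2: (3200/16300)²·14.6²/517 = 0.0158906
  stratum 3: (4400/16300)²·9.5²/195 = 0.0337243
  stratum 4: (2900/16300)²·5.5²/278 = 0.0034443
V̂(ȳ_st) = 0.139031
SE(ȳ_st) = √0.139031 = 0.372869

ȳ_st ≈ 23.54, SE ≈ 0.373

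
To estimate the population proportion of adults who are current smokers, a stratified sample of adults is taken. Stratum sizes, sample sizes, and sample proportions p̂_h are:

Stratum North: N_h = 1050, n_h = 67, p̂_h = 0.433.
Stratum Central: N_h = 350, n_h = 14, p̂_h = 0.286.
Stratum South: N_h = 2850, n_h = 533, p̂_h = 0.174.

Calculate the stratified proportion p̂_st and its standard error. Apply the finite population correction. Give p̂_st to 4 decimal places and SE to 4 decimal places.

p̂_st ≈ 0.2472, SE ≈ 0.0203

N = 4250; stratum weights W_h = N_h/N.
p̂_st = Σ W_h p̂_h = (1050·0.433 + 350·0.286 + 2850·0.174)/4250 = 0.24721
V̂(p̂_st) = Σ W_h² (1 − n_h/N_h) p̂_h(1−p̂_h)/(n_h−1):
  stratum North: (1050/4250)²·(1 − 67/1050)·0.433·0.567/66 = 0.000212565
  stratum Central: (350/4250)²·(1 − 14/350)·0.286·0.714/13 = 0.00010227
  stratum South: (2850/4250)²·(1 − 533/2850)·0.174·0.826/532 = 9.87667e-05
V̂(p̂_st) = 0.000413602; SE = √V̂ = 0.0203372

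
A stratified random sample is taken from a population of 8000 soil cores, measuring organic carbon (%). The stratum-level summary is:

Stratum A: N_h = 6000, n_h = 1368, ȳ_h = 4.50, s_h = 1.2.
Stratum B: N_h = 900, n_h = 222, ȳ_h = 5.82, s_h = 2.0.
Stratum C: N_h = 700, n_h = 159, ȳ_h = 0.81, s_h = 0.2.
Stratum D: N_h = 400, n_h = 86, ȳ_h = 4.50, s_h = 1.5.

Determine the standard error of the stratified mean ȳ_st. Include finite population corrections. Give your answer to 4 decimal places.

V̂(ȳ_st) = Σ W_h² (1 − n_h/N_h) s_h²/n_h, with W_h = N_h/N and N = 8000:
  stratum A: (6000/8000)²·(1 − 1368/6000)·1.2²/1368 = 0.000457105
  stratum B: (900/8000)²·(1 − 222/900)·2.0²/222 = 0.000171791
  stratum C: (700/8000)²·(1 − 159/700)·0.2²/159 = 1.4886e-06
  stratum D: (400/8000)²·(1 − 86/400)·1.5²/86 = 5.13445e-05
V̂(ȳ_st) = 0.000681729
SE(ȳ_st) = √0.000681729 = 0.0261099

SE(ȳ_st) ≈ 0.0261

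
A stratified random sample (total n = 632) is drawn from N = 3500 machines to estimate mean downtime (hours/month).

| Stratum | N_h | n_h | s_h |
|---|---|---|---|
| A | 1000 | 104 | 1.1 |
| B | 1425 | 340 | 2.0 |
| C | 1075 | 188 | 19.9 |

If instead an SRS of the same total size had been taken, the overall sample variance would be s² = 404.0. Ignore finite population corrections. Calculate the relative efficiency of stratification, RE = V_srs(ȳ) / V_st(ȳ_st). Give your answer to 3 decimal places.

V̂(ȳ_st) = Σ W_h² s_h²/n_h, with W_h = N_h/N and N = 3500:
  stratum A: (1000/3500)²·1.1²/104 = 0.000949765
  stratum B: (1425/3500)²·2.0²/340 = 0.00195018
  stratum C: (1075/3500)²·19.9²/188 = 0.198714
V_st = 0.201614
V_srs = s²/n = 404.0/632 = 0.639241
Relative efficiency = V_srs / V_st = 0.639241/0.201614 = 3.1706

RE ≈ 3.171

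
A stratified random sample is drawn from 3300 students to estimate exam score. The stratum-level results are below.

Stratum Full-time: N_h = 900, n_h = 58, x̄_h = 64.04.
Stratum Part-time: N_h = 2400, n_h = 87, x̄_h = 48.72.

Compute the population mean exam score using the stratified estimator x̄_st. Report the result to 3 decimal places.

N = Σ N_h = 3300. Stratum weights W_h = N_h/N.
x̄_st = (900·64.04 + 2400·48.72) / 3300 = 52.89818

x̄_st ≈ 52.898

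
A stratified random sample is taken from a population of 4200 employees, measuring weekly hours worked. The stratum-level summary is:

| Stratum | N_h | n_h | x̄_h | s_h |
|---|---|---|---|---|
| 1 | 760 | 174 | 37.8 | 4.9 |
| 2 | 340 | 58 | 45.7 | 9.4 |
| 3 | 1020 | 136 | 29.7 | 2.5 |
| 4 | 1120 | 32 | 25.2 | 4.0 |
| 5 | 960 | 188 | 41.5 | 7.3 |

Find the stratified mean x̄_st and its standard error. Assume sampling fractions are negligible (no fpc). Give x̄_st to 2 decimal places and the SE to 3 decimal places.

x̄_st ≈ 33.96, SE ≈ 0.260

x̄_st = Σ W_h x̄_h = (760·37.8 + 340·45.7 + 1020·29.7 + 1120·25.2 + 960·41.5)/4200 = 33.95810
V̂(x̄_st) = Σ W_h² s_h²/n_h, with W_h = N_h/N and N = 4200:
  stratum 1: (760/4200)²·4.9²/174 = 0.00451826
  stratum 2: (340/4200)²·9.4²/58 = 0.0099836
  stratum 3: (1020/4200)²·2.5²/136 = 0.00271046
  stratum 4: (1120/4200)²·4.0²/32 = 0.0355556
  stratum 5: (960/4200)²·7.3²/188 = 0.0148092
V̂(x̄_st) = 0.0675771
SE(x̄_st) = √0.0675771 = 0.259956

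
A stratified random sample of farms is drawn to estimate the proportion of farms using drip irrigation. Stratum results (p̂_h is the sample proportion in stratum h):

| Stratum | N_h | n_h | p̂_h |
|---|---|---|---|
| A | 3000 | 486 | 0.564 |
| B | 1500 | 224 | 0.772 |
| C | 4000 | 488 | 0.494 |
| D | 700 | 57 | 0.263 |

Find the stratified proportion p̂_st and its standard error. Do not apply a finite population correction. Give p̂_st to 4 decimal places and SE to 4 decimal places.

p̂_st ≈ 0.5446, SE ≈ 0.0139

N = 9200; stratum weights W_h = N_h/N.
p̂_st = Σ W_h p̂_h = (3000·0.564 + 1500·0.772 + 4000·0.494 + 700·0.263)/9200 = 0.54458
V̂(p̂_st) = Σ W_h² p̂_h(1−p̂_h)/(n_h−1):
  stratum A: (3000/9200)²·0.564·0.436/485 = 5.39127e-05
  stratum B: (1500/9200)²·0.772·0.228/223 = 2.09824e-05
  stratum C: (4000/9200)²·0.494·0.506/487 = 9.70271e-05
  stratum D: (700/9200)²·0.263·0.737/56 = 2.00381e-05
V̂(p̂_st) = 0.00019196; SE = √V̂ = 0.013855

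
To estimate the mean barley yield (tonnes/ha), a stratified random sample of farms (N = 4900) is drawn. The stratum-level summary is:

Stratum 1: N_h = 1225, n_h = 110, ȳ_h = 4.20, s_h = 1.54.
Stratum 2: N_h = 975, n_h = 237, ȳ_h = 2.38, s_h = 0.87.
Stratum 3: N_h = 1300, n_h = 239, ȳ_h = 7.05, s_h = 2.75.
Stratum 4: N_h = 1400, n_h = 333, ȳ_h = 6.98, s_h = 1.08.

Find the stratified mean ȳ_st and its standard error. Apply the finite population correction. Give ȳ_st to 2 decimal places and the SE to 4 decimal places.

ȳ_st ≈ 5.39, SE ≈ 0.0579

ȳ_st = Σ W_h ȳ_h = (1225·4.20 + 975·2.38 + 1300·7.05 + 1400·6.98)/4900 = 5.38827
V̂(ȳ_st) = Σ W_h² (1 − n_h/N_h) s_h²/n_h, with W_h = N_h/N and N = 4900:
  stratum 1: (1225/4900)²·(1 − 110/1225)·1.54²/110 = 0.0012265
  stratum 2: (975/4900)²·(1 − 237/975)·0.87²/237 = 9.57104e-05
  stratum 3: (1300/4900)²·(1 − 239/1300)·2.75²/239 = 0.00181775
  stratum 4: (1400/4900)²·(1 − 333/1400)·1.08²/333 = 0.000217923
V̂(ȳ_st) = 0.00335788
SE(ȳ_st) = √0.00335788 = 0.0579472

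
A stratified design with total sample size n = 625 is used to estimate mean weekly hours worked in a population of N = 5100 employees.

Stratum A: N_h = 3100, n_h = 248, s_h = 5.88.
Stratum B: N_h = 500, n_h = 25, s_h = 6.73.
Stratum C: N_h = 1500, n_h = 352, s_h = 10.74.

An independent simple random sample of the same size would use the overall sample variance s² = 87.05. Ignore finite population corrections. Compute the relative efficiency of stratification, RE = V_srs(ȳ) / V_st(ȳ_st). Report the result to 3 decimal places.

RE ≈ 1.432

V̂(ȳ_st) = Σ W_h² s_h²/n_h, with W_h = N_h/N and N = 5100:
  stratum A: (3100/5100)²·5.88²/248 = 0.0515093
  stratum B: (500/5100)²·6.73²/25 = 0.0174136
  stratum C: (1500/5100)²·10.74²/352 = 0.0283471
V_st = 0.0972701
V_srs = s²/n = 87.05/625 = 0.13928
Relative efficiency = V_srs / V_st = 0.13928/0.0972701 = 1.4319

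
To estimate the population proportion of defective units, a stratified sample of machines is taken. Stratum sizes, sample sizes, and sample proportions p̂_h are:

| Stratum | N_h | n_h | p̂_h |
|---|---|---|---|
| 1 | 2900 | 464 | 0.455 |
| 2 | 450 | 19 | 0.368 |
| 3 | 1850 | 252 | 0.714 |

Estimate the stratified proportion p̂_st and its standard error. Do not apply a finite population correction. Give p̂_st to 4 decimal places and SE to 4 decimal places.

N = 5200; stratum weights W_h = N_h/N.
p̂_st = Σ W_h p̂_h = (2900·0.455 + 450·0.368 + 1850·0.714)/5200 = 0.53962
V̂(p̂_st) = Σ W_h² p̂_h(1−p̂_h)/(n_h−1):
  stratum 1: (2900/5200)²·0.455·0.545/463 = 0.000166577
  stratum 2: (450/5200)²·0.368·0.632/18 = 9.67633e-05
  stratum 3: (1850/5200)²·0.714·0.286/251 = 0.000102974
V̂(p̂_st) = 0.000366315; SE = √V̂ = 0.0191393

p̂_st ≈ 0.5396, SE ≈ 0.0191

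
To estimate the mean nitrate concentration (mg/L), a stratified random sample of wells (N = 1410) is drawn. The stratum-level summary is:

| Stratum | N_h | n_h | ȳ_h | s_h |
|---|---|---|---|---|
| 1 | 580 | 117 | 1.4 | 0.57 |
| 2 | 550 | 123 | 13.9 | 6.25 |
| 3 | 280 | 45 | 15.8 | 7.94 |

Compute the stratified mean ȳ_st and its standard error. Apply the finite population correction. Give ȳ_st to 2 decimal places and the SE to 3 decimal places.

ȳ_st ≈ 9.14, SE ≈ 0.290

ȳ_st = Σ W_h ȳ_h = (580·1.4 + 550·13.9 + 280·15.8)/1410 = 9.13546
V̂(ȳ_st) = Σ W_h² (1 − n_h/N_h) s_h²/n_h, with W_h = N_h/N and N = 1410:
  stratum 1: (580/1410)²·(1 − 117/580)·0.57²/117 = 0.000375089
  stratum 2: (550/1410)²·(1 − 123/550)·6.25²/123 = 0.0375152
  stratum 3: (280/1410)²·(1 − 45/280)·7.94²/45 = 0.0463678
V̂(ȳ_st) = 0.0842581
SE(ȳ_st) = √0.0842581 = 0.290272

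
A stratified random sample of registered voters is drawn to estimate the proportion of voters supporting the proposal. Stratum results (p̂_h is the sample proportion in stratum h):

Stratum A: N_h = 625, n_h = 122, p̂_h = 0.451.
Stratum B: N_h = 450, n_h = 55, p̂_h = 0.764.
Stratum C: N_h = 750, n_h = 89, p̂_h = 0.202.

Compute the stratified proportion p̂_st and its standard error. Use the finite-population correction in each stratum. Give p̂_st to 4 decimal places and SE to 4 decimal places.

p̂_st ≈ 0.4258, SE ≈ 0.0254

N = 1825; stratum weights W_h = N_h/N.
p̂_st = Σ W_h p̂_h = (625·0.451 + 450·0.764 + 750·0.202)/1825 = 0.42585
V̂(p̂_st) = Σ W_h² (1 − n_h/N_h) p̂_h(1−p̂_h)/(n_h−1):
  stratum A: (625/1825)²·(1 − 122/625)·0.451·0.549/121 = 0.000193146
  stratum B: (450/1825)²·(1 − 55/450)·0.764·0.236/54 = 0.000178195
  stratum C: (750/1825)²·(1 − 89/750)·0.202·0.798/88 = 0.000272652
V̂(p̂_st) = 0.000643993; SE = √V̂ = 0.025377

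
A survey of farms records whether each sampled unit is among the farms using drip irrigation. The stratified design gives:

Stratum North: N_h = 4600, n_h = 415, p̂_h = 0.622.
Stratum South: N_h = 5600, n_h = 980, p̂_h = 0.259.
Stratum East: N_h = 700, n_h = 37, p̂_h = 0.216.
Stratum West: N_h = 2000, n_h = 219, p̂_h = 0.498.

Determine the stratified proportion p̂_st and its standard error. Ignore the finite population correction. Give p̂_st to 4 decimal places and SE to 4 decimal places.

p̂_st ≈ 0.4232, SE ≈ 0.0123

N = 12900; stratum weights W_h = N_h/N.
p̂_st = Σ W_h p̂_h = (4600·0.622 + 5600·0.259 + 700·0.216 + 2000·0.498)/12900 = 0.42316
V̂(p̂_st) = Σ W_h² p̂_h(1−p̂_h)/(n_h−1):
  stratum North: (4600/12900)²·0.622·0.378/414 = 7.22134e-05
  stratum South: (5600/12900)²·0.259·0.741/979 = 3.6943e-05
  stratum East: (700/12900)²·0.216·0.784/36 = 1.38511e-05
  stratum West: (2000/12900)²·0.498·0.502/218 = 2.75649e-05
V̂(p̂_st) = 0.000150572; SE = √V̂ = 0.0122708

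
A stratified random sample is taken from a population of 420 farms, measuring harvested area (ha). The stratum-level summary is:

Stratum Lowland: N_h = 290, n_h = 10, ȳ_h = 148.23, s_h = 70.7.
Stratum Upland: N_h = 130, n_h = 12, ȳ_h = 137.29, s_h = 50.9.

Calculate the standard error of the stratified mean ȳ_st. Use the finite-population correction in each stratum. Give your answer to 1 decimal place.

V̂(ȳ_st) = Σ W_h² (1 − n_h/N_h) s_h²/n_h, with W_h = N_h/N and N = 420:
  stratum Lowland: (290/420)²·(1 − 10/290)·70.7²/10 = 230.089
  stratum Upland: (130/420)²·(1 − 12/130)·50.9²/12 = 18.775
V̂(ȳ_st) = 248.864
SE(ȳ_st) = √248.864 = 15.7754

SE(ȳ_st) ≈ 15.8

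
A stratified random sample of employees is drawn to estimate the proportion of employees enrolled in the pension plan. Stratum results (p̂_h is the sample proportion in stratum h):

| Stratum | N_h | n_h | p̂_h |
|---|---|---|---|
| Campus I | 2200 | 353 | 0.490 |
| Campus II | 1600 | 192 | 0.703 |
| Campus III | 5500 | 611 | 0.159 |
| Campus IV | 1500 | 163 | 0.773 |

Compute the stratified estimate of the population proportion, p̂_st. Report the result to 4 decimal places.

N = 10800; stratum weights W_h = N_h/N.
p̂_st = Σ W_h p̂_h = (2200·0.490 + 1600·0.703 + 5500·0.159 + 1500·0.773)/10800 = 0.39230

p̂_st ≈ 0.3923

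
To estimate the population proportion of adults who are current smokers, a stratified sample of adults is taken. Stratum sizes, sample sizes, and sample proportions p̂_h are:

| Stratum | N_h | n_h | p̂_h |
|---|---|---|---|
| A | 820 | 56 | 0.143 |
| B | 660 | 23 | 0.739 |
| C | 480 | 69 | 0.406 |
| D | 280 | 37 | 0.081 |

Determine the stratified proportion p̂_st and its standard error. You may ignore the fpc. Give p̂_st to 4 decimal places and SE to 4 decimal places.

N = 2240; stratum weights W_h = N_h/N.
p̂_st = Σ W_h p̂_h = (820·0.143 + 660·0.739 + 480·0.406 + 280·0.081)/2240 = 0.36721
V̂(p̂_st) = Σ W_h² p̂_h(1−p̂_h)/(n_h−1):
  stratum A: (820/2240)²·0.143·0.857/55 = 0.000298597
  stratum B: (660/2240)²·0.739·0.261/22 = 0.000761122
  stratum C: (480/2240)²·0.406·0.594/68 = 0.000162851
  stratum D: (280/2240)²·0.081·0.919/36 = 3.23086e-05
V̂(p̂_st) = 0.00125488; SE = √V̂ = 0.0354243

p̂_st ≈ 0.3672, SE ≈ 0.0354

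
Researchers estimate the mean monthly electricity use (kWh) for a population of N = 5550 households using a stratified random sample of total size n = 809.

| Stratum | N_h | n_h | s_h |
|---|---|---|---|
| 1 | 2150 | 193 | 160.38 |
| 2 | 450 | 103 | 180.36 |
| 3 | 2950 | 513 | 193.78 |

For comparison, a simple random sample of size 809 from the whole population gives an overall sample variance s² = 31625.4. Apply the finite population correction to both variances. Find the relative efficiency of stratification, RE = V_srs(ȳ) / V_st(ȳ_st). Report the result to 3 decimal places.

V̂(ȳ_st) = Σ W_h² (1 − n_h/N_h) s_h²/n_h, with W_h = N_h/N and N = 5550:
  stratum 1: (2150/5550)²·(1 − 193/2150)·160.38²/193 = 18.2048
  stratum 2: (450/5550)²·(1 − 103/450)·180.36²/103 = 1.60103
  stratum 3: (2950/5550)²·(1 − 513/2950)·193.78²/513 = 17.0841
V_st = 36.89
V_srs = (1 − 809/5550)·31625.4/809 = 33.3937
Relative efficiency = V_srs / V_st = 33.3937/36.89 = 0.9052

RE ≈ 0.905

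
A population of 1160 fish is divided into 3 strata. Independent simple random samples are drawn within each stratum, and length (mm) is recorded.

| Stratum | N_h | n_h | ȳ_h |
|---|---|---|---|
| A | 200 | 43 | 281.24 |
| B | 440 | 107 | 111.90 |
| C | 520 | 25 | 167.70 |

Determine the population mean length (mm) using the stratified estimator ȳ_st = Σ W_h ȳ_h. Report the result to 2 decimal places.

ȳ_st ≈ 166.11

N = Σ N_h = 1160. Stratum weights W_h = N_h/N.
ȳ_st = (200·281.24 + 440·111.90 + 520·167.70) / 1160 = 166.1103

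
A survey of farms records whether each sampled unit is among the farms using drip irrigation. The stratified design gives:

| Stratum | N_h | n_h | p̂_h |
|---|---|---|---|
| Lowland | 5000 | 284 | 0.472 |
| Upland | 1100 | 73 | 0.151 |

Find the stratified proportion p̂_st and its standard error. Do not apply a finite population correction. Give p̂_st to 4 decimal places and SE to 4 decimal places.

N = 6100; stratum weights W_h = N_h/N.
p̂_st = Σ W_h p̂_h = (5000·0.472 + 1100·0.151)/6100 = 0.41411
V̂(p̂_st) = Σ W_h² p̂_h(1−p̂_h)/(n_h−1):
  stratum Lowland: (5000/6100)²·0.472·0.528/283 = 0.000591657
  stratum Upland: (1100/6100)²·0.151·0.849/72 = 5.78999e-05
V̂(p̂_st) = 0.000649557; SE = √V̂ = 0.0254864

p̂_st ≈ 0.4141, SE ≈ 0.0255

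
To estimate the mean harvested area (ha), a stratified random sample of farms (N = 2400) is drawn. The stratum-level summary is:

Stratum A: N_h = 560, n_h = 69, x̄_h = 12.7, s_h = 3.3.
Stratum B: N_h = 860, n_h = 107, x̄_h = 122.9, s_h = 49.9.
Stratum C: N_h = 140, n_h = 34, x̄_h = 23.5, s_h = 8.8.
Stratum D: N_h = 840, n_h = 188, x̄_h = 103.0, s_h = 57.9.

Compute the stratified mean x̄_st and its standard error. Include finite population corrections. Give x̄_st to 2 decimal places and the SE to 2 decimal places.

x̄_st = Σ W_h x̄_h = (560·12.7 + 860·122.9 + 140·23.5 + 840·103.0)/2400 = 84.42333
V̂(x̄_st) = Σ W_h² (1 − n_h/N_h) s_h²/n_h, with W_h = N_h/N and N = 2400:
  stratum A: (560/2400)²·(1 − 69/560)·3.3²/69 = 0.007534
  stratum B: (860/2400)²·(1 − 107/860)·49.9²/107 = 2.6163
  stratum C: (140/2400)²·(1 − 34/140)·8.8²/34 = 0.0058681
  stratum D: (840/2400)²·(1 − 188/840)·57.9²/188 = 1.69552
V̂(x̄_st) = 4.32523
SE(x̄_st) = √4.32523 = 2.07972

x̄_st ≈ 84.42, SE ≈ 2.08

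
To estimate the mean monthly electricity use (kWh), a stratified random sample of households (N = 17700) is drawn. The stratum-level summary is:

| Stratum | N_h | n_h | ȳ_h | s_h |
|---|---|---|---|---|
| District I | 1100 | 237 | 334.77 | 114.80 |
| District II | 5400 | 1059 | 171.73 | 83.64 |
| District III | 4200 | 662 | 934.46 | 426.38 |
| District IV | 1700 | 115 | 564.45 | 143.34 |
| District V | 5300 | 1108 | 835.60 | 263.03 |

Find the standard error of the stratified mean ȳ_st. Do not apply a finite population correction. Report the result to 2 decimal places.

V̂(ȳ_st) = Σ W_h² s_h²/n_h, with W_h = N_h/N and N = 17700:
  stratum District I: (1100/17700)²·114.80²/237 = 0.21477
  stratum District II: (5400/17700)²·83.64²/1059 = 0.614856
  stratum District III: (4200/17700)²·426.38²/662 = 15.4628
  stratum District IV: (1700/17700)²·143.34²/115 = 1.64812
  stratum District V: (5300/17700)²·263.03²/1108 = 5.59856
V̂(ȳ_st) = 23.5391
SE(ȳ_st) = √23.5391 = 4.85171

SE(ȳ_st) ≈ 4.85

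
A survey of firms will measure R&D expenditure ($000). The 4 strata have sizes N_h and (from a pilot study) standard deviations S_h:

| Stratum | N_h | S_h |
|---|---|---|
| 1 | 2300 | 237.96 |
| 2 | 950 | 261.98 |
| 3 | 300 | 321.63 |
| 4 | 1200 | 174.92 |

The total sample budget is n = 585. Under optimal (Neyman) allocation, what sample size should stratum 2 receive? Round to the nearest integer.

132

Neyman allocation: n_h = n · N_h S_h / Σ N_i S_i, with n = 585.
  stratum 1: N_h·S_h = 2300·237.96 = 547308.00
  stratum 2: N_h·S_h = 950·261.98 = 248881.00
  stratum 3: N_h·S_h = 300·321.63 = 96489.00
  stratum 4: N_h·S_h = 1200·174.92 = 209904.00
Σ N_h S_h = 1102582.00
n for stratum 2 = 585·248881.00/1102582.00 = 132.049 → 132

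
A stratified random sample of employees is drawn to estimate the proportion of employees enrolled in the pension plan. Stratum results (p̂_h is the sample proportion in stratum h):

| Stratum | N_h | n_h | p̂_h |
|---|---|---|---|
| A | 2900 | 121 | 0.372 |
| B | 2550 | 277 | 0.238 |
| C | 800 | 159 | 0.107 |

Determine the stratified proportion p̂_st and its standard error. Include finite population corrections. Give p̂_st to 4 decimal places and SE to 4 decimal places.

p̂_st ≈ 0.2834, SE ≈ 0.0225

N = 6250; stratum weights W_h = N_h/N.
p̂_st = Σ W_h p̂_h = (2900·0.372 + 2550·0.238 + 800·0.107)/6250 = 0.28341
V̂(p̂_st) = Σ W_h² (1 − n_h/N_h) p̂_h(1−p̂_h)/(n_h−1):
  stratum A: (2900/6250)²·(1 − 121/2900)·0.372·0.628/120 = 0.00040165
  stratum B: (2550/6250)²·(1 − 277/2550)·0.238·0.762/276 = 9.74995e-05
  stratum C: (800/6250)²·(1 − 159/800)·0.107·0.893/158 = 7.93901e-06
V̂(p̂_st) = 0.000507089; SE = √V̂ = 0.0225186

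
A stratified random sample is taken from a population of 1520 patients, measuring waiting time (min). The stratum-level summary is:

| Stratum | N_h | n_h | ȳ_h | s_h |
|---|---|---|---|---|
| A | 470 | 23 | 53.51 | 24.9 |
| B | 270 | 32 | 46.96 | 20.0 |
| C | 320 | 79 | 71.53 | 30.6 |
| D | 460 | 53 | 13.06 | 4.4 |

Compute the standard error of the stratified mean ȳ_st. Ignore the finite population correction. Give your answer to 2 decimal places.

V̂(ȳ_st) = Σ W_h² s_h²/n_h, with W_h = N_h/N and N = 1520:
  stratum A: (470/1520)²·24.9²/23 = 2.57739
  stratum B: (270/1520)²·20.0²/32 = 0.394412
  stratum C: (320/1520)²·30.6²/79 = 0.525326
  stratum D: (460/1520)²·4.4²/53 = 0.0334548
V̂(ȳ_st) = 3.53058
SE(ȳ_st) = √3.53058 = 1.87898

SE(ȳ_st) ≈ 1.88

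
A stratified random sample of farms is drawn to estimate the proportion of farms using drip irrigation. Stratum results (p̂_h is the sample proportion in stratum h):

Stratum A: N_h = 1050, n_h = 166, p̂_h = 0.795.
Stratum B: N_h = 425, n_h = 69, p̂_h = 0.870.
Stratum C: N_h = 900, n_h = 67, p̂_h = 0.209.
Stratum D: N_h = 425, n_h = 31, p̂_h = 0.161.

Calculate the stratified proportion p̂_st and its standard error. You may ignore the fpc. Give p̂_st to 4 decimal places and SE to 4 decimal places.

p̂_st ≈ 0.5218, SE ≈ 0.0232

N = 2800; stratum weights W_h = N_h/N.
p̂_st = Σ W_h p̂_h = (1050·0.795 + 425·0.870 + 900·0.209 + 425·0.161)/2800 = 0.52179
V̂(p̂_st) = Σ W_h² p̂_h(1−p̂_h)/(n_h−1):
  stratum A: (1050/2800)²·0.795·0.205/165 = 0.000138899
  stratum B: (425/2800)²·0.870·0.130/68 = 3.83191e-05
  stratum C: (900/2800)²·0.209·0.791/66 = 0.00025879
  stratum D: (425/2800)²·0.161·0.839/30 = 0.000103736
V̂(p̂_st) = 0.000539744; SE = √V̂ = 0.0232324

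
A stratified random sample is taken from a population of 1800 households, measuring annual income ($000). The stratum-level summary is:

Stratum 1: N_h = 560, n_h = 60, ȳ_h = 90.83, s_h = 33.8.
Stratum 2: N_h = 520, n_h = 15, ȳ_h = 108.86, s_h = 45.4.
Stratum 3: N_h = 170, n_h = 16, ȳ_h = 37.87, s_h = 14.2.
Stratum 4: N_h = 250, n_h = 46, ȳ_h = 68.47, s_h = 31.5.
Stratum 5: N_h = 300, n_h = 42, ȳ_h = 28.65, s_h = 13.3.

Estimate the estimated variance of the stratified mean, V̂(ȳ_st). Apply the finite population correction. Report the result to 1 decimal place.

V̂(ȳ_st) ≈ 13.3

V̂(ȳ_st) = Σ W_h² (1 − n_h/N_h) s_h²/n_h, with W_h = N_h/N and N = 1800:
  stratum 1: (560/1800)²·(1 − 60/560)·33.8²/60 = 1.64549
  stratum 2: (520/1800)²·(1 − 15/520)·45.4²/15 = 11.137
  stratum 3: (170/1800)²·(1 − 16/170)·14.2²/16 = 0.101831
  stratum 4: (250/1800)²·(1 − 46/250)·31.5²/46 = 0.339538
  stratum 5: (300/1800)²·(1 − 42/300)·13.3²/42 = 0.100612
V̂(ȳ_st) = 13.3245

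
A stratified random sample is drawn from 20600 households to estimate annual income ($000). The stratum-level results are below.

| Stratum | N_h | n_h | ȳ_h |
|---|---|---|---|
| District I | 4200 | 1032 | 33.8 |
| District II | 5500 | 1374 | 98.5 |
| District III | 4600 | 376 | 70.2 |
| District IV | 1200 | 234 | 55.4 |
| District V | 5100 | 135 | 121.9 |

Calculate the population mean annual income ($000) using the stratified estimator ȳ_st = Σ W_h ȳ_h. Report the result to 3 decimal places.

ȳ_st ≈ 82.272

N = Σ N_h = 20600. Stratum weights W_h = N_h/N.
ȳ_st = (4200·33.8 + 5500·98.5 + 4600·70.2 + 1200·55.4 + 5100·121.9) / 20600 = 82.27184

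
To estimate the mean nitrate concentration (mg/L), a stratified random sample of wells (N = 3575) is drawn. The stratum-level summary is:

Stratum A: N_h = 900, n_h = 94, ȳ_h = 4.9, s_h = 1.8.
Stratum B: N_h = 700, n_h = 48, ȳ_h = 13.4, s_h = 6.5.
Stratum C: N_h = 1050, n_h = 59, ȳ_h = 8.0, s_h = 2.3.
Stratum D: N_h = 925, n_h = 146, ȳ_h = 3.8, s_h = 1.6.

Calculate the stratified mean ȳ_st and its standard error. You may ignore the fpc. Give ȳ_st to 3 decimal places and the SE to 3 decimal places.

ȳ_st ≈ 7.190, SE ≈ 0.212

ȳ_st = Σ W_h ȳ_h = (900·4.9 + 700·13.4 + 1050·8.0 + 925·3.8)/3575 = 7.19021
V̂(ȳ_st) = Σ W_h² s_h²/n_h, with W_h = N_h/N and N = 3575:
  stratum A: (900/3575)²·1.8²/94 = 0.00218449
  stratum B: (700/3575)²·6.5²/48 = 0.0337466
  stratum C: (1050/3575)²·2.3²/59 = 0.00773446
  stratum D: (925/3575)²·1.6²/146 = 0.00117387
V̂(ȳ_st) = 0.0448394
SE(ȳ_st) = √0.0448394 = 0.211753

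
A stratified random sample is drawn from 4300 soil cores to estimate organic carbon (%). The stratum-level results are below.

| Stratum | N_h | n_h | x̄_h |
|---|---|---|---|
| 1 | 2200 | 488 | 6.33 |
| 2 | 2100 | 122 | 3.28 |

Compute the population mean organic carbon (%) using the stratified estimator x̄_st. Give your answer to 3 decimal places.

x̄_st ≈ 4.840

N = Σ N_h = 4300. Stratum weights W_h = N_h/N.
x̄_st = (2200·6.33 + 2100·3.28) / 4300 = 4.84047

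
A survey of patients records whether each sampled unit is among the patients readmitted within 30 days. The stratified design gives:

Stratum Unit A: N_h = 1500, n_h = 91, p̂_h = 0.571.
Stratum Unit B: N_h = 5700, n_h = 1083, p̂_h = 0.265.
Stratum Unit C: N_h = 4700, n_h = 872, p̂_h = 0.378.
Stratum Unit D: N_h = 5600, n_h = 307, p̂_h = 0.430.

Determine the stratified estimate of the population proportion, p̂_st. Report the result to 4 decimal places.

N = 17500; stratum weights W_h = N_h/N.
p̂_st = Σ W_h p̂_h = (1500·0.571 + 5700·0.265 + 4700·0.378 + 5600·0.430)/17500 = 0.37438

p̂_st ≈ 0.3744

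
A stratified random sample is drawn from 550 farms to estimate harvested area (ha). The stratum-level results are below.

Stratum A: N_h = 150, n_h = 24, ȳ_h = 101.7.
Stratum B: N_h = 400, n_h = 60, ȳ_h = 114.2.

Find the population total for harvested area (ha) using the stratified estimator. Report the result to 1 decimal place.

τ̂_st = Σ N_h ȳ_h = 150·101.7 + 400·114.2 = 60935.0

τ̂_st ≈ 60935.0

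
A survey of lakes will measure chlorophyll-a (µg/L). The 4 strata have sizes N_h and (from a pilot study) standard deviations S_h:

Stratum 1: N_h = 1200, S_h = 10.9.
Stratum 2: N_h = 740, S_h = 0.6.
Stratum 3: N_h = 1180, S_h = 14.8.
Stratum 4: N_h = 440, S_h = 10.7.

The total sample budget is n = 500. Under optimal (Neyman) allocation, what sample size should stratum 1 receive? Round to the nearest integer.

183

Neyman allocation: n_h = n · N_h S_h / Σ N_i S_i, with n = 500.
  stratum 1: N_h·S_h = 1200·10.9 = 13080.00
  stratum 2: N_h·S_h = 740·0.6 = 444.00
  stratum 3: N_h·S_h = 1180·14.8 = 17464.00
  stratum 4: N_h·S_h = 440·10.7 = 4708.00
Σ N_h S_h = 35696.00
n for stratum 1 = 500·13080.00/35696.00 = 183.214 → 183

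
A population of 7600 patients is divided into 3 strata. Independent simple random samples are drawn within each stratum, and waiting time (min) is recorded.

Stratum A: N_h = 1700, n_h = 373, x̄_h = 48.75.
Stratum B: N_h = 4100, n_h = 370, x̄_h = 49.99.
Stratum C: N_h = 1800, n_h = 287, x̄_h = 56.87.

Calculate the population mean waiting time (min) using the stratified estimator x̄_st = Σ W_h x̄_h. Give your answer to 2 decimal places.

N = Σ N_h = 7600. Stratum weights W_h = N_h/N.
x̄_st = (1700·48.75 + 4100·49.99 + 1800·56.87) / 7600 = 51.3421

x̄_st ≈ 51.34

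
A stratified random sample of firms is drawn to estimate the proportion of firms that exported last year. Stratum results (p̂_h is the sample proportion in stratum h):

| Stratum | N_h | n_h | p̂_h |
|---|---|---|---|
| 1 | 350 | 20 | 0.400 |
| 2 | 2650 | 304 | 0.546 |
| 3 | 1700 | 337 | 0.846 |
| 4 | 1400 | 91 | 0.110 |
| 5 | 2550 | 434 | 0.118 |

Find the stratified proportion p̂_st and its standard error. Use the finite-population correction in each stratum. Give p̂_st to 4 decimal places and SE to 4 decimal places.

N = 8650; stratum weights W_h = N_h/N.
p̂_st = Σ W_h p̂_h = (350·0.400 + 2650·0.546 + 1700·0.846 + 1400·0.110 + 2550·0.118)/8650 = 0.40231
V̂(p̂_st) = Σ W_h² (1 − n_h/N_h) p̂_h(1−p̂_h)/(n_h−1):
  stratum 1: (350/8650)²·(1 − 20/350)·0.400·0.600/19 = 1.94988e-05
  stratum 2: (2650/8650)²·(1 − 304/2650)·0.546·0.454/303 = 6.79747e-05
  stratum 3: (1700/8650)²·(1 − 337/1700)·0.846·0.154/336 = 1.20078e-05
  stratum 4: (1400/8650)²·(1 − 91/1400)·0.110·0.890/90 = 2.66425e-05
  stratum 5: (2550/8650)²·(1 − 434/2550)·0.118·0.882/433 = 1.73335e-05
V̂(p̂_st) = 0.000143457; SE = √V̂ = 0.0119774

p̂_st ≈ 0.4023, SE ≈ 0.0120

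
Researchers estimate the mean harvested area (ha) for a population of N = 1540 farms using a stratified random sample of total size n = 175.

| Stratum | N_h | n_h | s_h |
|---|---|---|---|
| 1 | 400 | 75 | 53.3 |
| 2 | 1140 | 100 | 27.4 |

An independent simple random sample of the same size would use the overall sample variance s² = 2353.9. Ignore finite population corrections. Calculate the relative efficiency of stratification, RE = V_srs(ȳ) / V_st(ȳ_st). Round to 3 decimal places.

RE ≈ 2.017

V̂(ȳ_st) = Σ W_h² s_h²/n_h, with W_h = N_h/N and N = 1540:
  stratum 1: (400/1540)²·53.3²/75 = 2.55548
  stratum 2: (1140/1540)²·27.4²/100 = 4.11405
V_st = 6.66952
V_srs = s²/n = 2353.9/175 = 13.4509
Relative efficiency = V_srs / V_st = 13.4509/6.66952 = 2.0168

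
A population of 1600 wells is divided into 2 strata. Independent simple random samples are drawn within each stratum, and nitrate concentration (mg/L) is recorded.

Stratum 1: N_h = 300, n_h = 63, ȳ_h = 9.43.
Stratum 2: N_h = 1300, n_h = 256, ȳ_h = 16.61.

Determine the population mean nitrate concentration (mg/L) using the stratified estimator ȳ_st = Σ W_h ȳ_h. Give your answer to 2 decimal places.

N = Σ N_h = 1600. Stratum weights W_h = N_h/N.
ȳ_st = (300·9.43 + 1300·16.61) / 1600 = 15.2637

ȳ_st ≈ 15.26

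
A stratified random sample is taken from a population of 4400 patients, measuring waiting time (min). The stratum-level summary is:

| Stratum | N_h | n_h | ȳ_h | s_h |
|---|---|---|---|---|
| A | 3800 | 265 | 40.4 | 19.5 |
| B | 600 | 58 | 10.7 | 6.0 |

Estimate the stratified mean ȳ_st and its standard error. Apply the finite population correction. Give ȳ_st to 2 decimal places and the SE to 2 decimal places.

ȳ_st ≈ 36.35, SE ≈ 1.00

ȳ_st = Σ W_h ȳ_h = (3800·40.4 + 600·10.7)/4400 = 36.35000
V̂(ȳ_st) = Σ W_h² (1 − n_h/N_h) s_h²/n_h, with W_h = N_h/N and N = 4400:
  stratum A: (3800/4400)²·(1 − 265/3800)·19.5²/265 = 0.995614
  stratum B: (600/4400)²·(1 − 58/600)·6.0²/58 = 0.010426
V̂(ȳ_st) = 1.00604
SE(ȳ_st) = √1.00604 = 1.00302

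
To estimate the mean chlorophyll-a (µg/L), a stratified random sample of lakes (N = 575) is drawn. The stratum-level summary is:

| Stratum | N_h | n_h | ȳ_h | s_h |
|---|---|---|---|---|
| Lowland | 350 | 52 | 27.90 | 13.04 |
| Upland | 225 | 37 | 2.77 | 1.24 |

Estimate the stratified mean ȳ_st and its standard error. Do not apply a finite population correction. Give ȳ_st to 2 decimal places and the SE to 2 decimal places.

ȳ_st ≈ 18.07, SE ≈ 1.10

ȳ_st = Σ W_h ȳ_h = (350·27.90 + 225·2.77)/575 = 18.06652
V̂(ȳ_st) = Σ W_h² s_h²/n_h, with W_h = N_h/N and N = 575:
  stratum Lowland: (350/575)²·13.04²/52 = 1.21158
  stratum Upland: (225/575)²·1.24²/37 = 0.00636313
V̂(ȳ_st) = 1.21794
SE(ȳ_st) = √1.21794 = 1.1036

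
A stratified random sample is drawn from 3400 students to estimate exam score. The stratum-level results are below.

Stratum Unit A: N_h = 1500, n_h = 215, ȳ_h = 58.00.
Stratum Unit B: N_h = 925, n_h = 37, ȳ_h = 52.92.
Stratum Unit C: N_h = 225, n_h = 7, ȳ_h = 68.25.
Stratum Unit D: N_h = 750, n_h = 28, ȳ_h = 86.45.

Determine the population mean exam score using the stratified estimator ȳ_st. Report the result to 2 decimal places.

ȳ_st ≈ 63.57

N = Σ N_h = 3400. Stratum weights W_h = N_h/N.
ȳ_st = (1500·58.00 + 925·52.92 + 225·68.25 + 750·86.45) / 3400 = 63.5720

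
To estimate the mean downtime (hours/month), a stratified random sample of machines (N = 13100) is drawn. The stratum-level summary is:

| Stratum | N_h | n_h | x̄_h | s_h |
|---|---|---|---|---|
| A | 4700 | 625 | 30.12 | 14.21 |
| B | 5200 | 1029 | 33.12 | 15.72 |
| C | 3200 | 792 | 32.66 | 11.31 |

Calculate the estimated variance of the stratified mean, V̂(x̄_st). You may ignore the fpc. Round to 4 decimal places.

V̂(x̄_st) = Σ W_h² s_h²/n_h, with W_h = N_h/N and N = 13100:
  stratum A: (4700/13100)²·14.21²/625 = 0.0415874
  stratum B: (5200/13100)²·15.72²/1029 = 0.0378402
  stratum C: (3200/13100)²·11.31²/792 = 0.00963734
V̂(x̄_st) = 0.0890649

V̂(x̄_st) ≈ 0.0891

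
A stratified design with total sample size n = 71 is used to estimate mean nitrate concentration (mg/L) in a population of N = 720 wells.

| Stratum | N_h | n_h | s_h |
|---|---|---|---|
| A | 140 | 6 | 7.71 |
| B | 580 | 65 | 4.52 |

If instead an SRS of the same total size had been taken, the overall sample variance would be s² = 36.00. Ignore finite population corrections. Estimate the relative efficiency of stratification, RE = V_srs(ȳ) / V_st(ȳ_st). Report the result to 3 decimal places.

RE ≈ 0.876

V̂(ȳ_st) = Σ W_h² s_h²/n_h, with W_h = N_h/N and N = 720:
  stratum A: (140/720)²·7.71²/6 = 0.374583
  stratum B: (580/720)²·4.52²/65 = 0.203964
V_st = 0.578548
V_srs = s²/n = 36.00/71 = 0.507042
Relative efficiency = V_srs / V_st = 0.507042/0.578548 = 0.8764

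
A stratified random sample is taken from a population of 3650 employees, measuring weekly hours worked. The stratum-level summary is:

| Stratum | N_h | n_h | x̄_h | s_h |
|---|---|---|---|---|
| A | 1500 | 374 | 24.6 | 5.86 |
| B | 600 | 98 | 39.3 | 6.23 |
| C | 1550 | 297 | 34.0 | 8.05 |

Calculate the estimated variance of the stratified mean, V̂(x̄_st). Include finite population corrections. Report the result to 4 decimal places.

V̂(x̄_st) ≈ 0.0524

V̂(x̄_st) = Σ W_h² (1 − n_h/N_h) s_h²/n_h, with W_h = N_h/N and N = 3650:
  stratum A: (1500/3650)²·(1 − 374/1500)·5.86²/374 = 0.0116404
  stratum B: (600/3650)²·(1 − 98/600)·6.23²/98 = 0.00895404
  stratum C: (1550/3650)²·(1 − 297/1550)·8.05²/297 = 0.0318077
V̂(x̄_st) = 0.0524021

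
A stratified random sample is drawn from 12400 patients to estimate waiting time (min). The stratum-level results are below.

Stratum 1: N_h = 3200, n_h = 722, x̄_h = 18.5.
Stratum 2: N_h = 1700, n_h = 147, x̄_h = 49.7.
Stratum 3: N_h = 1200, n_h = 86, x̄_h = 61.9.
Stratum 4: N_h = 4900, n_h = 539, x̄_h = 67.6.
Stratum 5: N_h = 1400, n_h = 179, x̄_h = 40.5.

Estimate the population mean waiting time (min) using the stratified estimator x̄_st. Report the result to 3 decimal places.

x̄_st ≈ 48.864

N = Σ N_h = 12400. Stratum weights W_h = N_h/N.
x̄_st = (3200·18.5 + 1700·49.7 + 1200·61.9 + 4900·67.6 + 1400·40.5) / 12400 = 48.86371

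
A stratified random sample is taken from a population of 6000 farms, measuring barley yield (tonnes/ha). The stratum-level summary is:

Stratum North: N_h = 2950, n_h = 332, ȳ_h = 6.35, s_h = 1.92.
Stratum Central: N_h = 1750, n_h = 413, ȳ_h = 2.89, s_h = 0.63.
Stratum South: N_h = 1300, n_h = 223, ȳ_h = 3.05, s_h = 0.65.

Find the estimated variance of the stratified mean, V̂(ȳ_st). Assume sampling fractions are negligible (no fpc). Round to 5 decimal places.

V̂(ȳ_st) = Σ W_h² s_h²/n_h, with W_h = N_h/N and N = 6000:
  stratum North: (2950/6000)²·1.92²/332 = 0.00268414
  stratum Central: (1750/6000)²·0.63²/413 = 8.17532e-05
  stratum South: (1300/6000)²·0.65²/223 = 8.89418e-05
V̂(ȳ_st) = 0.00285484

V̂(ȳ_st) ≈ 0.00285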